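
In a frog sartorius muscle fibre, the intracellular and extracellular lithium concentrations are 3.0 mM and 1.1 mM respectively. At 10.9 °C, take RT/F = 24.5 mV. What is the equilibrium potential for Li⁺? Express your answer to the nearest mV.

E = (24.5/z) · ln([Li⁺]_out/[Li⁺]_in) with z = +1.
= (24.5/1) · ln(1.1/3.0) = 24.50 · ln(0.3667)
= 24.50 · (-1.0033) = -24.58 mV

-25 mV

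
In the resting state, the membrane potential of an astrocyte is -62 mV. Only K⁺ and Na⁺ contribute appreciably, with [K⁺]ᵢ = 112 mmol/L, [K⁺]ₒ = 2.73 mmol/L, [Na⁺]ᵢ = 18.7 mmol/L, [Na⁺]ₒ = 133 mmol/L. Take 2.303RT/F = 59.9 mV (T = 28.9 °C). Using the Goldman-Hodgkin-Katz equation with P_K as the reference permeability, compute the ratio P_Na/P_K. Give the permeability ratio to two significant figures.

0.058

Let α = P_Na/P_K. GHK: Vm = 59.9·log₁₀[(Kₒ + α·Naₒ)/(Kᵢ + α·Naᵢ)].
10^(Vm/59.9) = 10^(-62.0/59.9) = 0.092245
So 0.092245·(Kᵢ + α·Naᵢ) = Kₒ + α·Naₒ → α = (0.092245·112.0 − 2.73) / (133.0 − 0.092245·18.7)
α = (10.33 − 2.73) / (133.0 − 1.725) = 7.601/131.3 = 0.0579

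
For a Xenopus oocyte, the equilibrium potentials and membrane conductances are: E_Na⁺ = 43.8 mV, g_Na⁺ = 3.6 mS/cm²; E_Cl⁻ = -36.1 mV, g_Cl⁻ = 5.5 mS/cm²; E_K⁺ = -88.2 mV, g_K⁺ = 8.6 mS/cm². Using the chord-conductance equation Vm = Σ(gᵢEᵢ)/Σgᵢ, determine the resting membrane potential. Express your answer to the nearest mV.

Σ gᵢEᵢ = 3.6·(43.8) + 5.5·(-36.1) + 8.6·(-88.2) = -799.39
Σ gᵢ = 3.6 + 5.5 + 8.6 = 17.7
Vm = -799.39 / 17.7 = -45.16 mV

-45 mV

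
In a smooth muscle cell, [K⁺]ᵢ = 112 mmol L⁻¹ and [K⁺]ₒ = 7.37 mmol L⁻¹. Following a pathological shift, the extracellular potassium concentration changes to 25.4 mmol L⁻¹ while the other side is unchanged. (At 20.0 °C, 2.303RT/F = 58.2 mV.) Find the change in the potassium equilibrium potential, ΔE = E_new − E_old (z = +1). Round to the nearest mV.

31 mV

E_old = (58.2/1)·log₁₀(7.37/112) = -68.78 mV
E_new = (58.2/1)·log₁₀(25.4/112) = -37.50 mV
ΔE = -37.50 − (-68.78) = 31.27 mV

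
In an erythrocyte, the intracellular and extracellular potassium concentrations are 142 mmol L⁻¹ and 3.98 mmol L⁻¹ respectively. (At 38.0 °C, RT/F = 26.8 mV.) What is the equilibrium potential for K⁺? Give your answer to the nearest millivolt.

E = (26.8/z) · ln([K⁺]_out/[K⁺]_in) with z = +1.
= (26.8/1) · ln(3.98/142) = 26.80 · ln(0.02803)
= 26.80 · (-3.5745) = -95.80 mV

-96 mV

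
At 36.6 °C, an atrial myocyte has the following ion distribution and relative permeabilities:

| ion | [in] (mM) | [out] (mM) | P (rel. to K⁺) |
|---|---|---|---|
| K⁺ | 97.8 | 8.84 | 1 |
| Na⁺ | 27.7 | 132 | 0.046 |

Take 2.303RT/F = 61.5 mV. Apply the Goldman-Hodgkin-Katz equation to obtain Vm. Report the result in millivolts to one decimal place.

Vm = 61.5 · log₁₀[(Σ P·[cation]ₒ + Σ P·[anion]ᵢ) / (Σ P·[cation]ᵢ + Σ P·[anion]ₒ)]
Numerator = 1×8.84 + 0.046×132 = 14.91
Denominator = 1×97.8 + 0.046×27.7 = 99.07
Vm = 61.5 · log₁₀(0.15051) = 61.5 × (-0.8224) = -50.58 mV

-50.6 mV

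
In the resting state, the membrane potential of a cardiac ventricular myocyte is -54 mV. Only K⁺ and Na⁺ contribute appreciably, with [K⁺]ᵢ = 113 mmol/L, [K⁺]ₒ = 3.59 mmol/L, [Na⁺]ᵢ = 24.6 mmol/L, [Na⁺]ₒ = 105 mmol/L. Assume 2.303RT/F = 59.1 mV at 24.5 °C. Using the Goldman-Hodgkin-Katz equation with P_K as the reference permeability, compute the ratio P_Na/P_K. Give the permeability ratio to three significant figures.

0.0999

Let α = P_Na/P_K. GHK: Vm = 59.1·log₁₀[(Kₒ + α·Naₒ)/(Kᵢ + α·Naᵢ)].
10^(Vm/59.1) = 10^(-54.0/59.1) = 0.12198
So 0.12198·(Kᵢ + α·Naᵢ) = Kₒ + α·Naₒ → α = (0.12198·113.0 − 3.59) / (105.0 − 0.12198·24.6)
α = (13.78 − 3.59) / (105.0 − 3.001) = 10.19/102 = 0.09994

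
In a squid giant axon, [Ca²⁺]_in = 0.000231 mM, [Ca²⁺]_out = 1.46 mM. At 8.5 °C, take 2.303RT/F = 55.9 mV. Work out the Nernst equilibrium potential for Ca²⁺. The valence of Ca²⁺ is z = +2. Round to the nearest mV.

106 mV

E = (55.9/z) · log₁₀([Ca²⁺]_out/[Ca²⁺]_in) with z = +2.
= (55.9/2) · log₁₀(1.46/0.000231) = 27.95 · log₁₀(6320)
= 27.95 · (3.8007) = 106.23 mV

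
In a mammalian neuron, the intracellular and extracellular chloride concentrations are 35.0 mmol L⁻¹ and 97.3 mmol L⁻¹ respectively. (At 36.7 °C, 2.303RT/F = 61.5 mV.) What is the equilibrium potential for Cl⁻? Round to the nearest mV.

E = (61.5/z) · log₁₀([Cl⁻]_out/[Cl⁻]_in) with z = -1.
For an anion, dividing by z = -1 reverses the sign.
= (61.5/-1) · log₁₀(97.3/35.0) = -61.50 · log₁₀(2.78)
= -61.50 · (0.4440) = -27.31 mV

-27 mV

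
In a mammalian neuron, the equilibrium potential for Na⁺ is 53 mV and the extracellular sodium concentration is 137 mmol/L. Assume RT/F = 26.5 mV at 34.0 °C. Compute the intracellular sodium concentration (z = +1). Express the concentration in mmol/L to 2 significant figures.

19 mmol/L

Nernst: E = (26.5/1) · ln([out]/[in]), so ln([out]/[in]) = 53.0 × 1 / 26.5 = 2.0000.
[out]/[in] = e^(2.0000) = 7.389.
[in] = 137 / 7.389 = 18.54 mmol/L.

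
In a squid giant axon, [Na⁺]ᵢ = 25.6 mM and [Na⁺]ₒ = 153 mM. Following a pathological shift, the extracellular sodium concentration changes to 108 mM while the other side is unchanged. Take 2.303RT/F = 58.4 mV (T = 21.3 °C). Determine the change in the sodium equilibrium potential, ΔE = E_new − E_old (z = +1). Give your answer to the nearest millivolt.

E_old = (58.4/1)·log₁₀(153/25.6) = 45.34 mV
E_new = (58.4/1)·log₁₀(108/25.6) = 36.51 mV
ΔE = 36.51 − (45.34) = -8.83 mV

-9 mV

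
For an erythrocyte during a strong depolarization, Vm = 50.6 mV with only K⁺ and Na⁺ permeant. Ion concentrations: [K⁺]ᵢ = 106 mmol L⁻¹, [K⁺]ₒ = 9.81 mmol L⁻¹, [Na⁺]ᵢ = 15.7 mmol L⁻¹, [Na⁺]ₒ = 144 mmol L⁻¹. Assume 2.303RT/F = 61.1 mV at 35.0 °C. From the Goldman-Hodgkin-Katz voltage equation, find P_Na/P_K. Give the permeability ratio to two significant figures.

18

Let α = P_Na/P_K. GHK: Vm = 61.1·log₁₀[(Kₒ + α·Naₒ)/(Kᵢ + α·Naᵢ)].
10^(Vm/61.1) = 10^(50.6/61.1) = 6.7321
So 6.7321·(Kᵢ + α·Naᵢ) = Kₒ + α·Naₒ → α = (6.7321·106.0 − 9.81) / (144.0 − 6.7321·15.7)
α = (713.6 − 9.81) / (144.0 − 105.7) = 703.8/38.31 = 18.37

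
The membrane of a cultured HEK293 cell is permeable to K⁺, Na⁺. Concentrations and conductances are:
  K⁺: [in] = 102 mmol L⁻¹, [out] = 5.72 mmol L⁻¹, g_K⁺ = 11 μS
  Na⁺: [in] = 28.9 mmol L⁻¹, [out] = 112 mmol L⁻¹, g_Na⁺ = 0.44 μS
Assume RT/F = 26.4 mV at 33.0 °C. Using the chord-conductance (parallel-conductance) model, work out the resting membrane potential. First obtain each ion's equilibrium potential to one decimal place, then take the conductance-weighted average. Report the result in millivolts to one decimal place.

-71.8 mV

E_K⁺ = (26.4/1)·ln(5.72/102) = -76.1 mV
E_Na⁺ = (26.4/1)·ln(112/28.9) = 35.8 mV
Vm = (Σ gᵢEᵢ)/(Σ gᵢ) = (11·-76.1 + 0.44·35.8) / (11 + 0.44)
= -821.35 / 11.44 = -71.80 mV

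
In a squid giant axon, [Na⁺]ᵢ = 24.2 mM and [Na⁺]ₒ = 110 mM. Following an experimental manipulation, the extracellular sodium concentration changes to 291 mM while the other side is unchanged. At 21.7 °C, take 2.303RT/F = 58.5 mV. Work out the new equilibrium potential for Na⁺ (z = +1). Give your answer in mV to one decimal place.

63.2 mV

After the shift: [Na⁺]_out = 291, [Na⁺]_in = 24.2 mM.
E_new = (58.5/1)·log₁₀(291/24.2) = 58.50 · (1.0801) = 63.18 mV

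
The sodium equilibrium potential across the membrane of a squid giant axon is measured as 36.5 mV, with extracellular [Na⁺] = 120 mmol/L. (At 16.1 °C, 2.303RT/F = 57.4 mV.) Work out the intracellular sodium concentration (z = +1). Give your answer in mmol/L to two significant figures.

28 mmol/L

Nernst: E = (57.4/1) · log₁₀([out]/[in]), so log₁₀([out]/[in]) = 36.5 × 1 / 57.4 = 0.6359.
[out]/[in] = 10^(0.6359) = 4.324.
[in] = 120 / 4.324 = 27.75 mmol/L.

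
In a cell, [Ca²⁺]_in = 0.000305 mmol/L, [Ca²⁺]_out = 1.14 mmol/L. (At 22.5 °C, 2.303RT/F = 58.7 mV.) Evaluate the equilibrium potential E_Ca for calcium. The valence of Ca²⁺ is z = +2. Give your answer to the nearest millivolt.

E = (58.7/z) · log₁₀([Ca²⁺]_out/[Ca²⁺]_in) with z = +2.
= (58.7/2) · log₁₀(1.14/0.000305) = 29.35 · log₁₀(3738)
= 29.35 · (3.5726) = 104.86 mV

105 mV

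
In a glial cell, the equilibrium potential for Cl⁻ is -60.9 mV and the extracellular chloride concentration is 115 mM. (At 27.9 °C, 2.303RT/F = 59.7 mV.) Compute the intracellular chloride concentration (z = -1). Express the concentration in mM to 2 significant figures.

11 mM

Nernst: E = (59.7/-1) · log₁₀([out]/[in]), so log₁₀([out]/[in]) = -60.9 × -1 / 59.7 = 1.0201.
[out]/[in] = 10^(1.0201) = 10.47.
[in] = 115 / 10.47 = 10.98 mM.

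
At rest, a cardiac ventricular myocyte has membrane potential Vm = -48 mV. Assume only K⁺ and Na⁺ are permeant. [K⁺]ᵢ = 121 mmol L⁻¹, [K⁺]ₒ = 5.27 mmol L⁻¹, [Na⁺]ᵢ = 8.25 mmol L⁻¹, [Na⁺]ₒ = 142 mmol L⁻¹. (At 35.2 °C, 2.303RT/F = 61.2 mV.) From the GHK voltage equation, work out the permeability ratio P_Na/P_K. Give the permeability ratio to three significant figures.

Let α = P_Na/P_K. GHK: Vm = 61.2·log₁₀[(Kₒ + α·Naₒ)/(Kᵢ + α·Naᵢ)].
10^(Vm/61.2) = 10^(-48.0/61.2) = 0.16432
So 0.16432·(Kᵢ + α·Naᵢ) = Kₒ + α·Naₒ → α = (0.16432·121.0 − 5.27) / (142.0 − 0.16432·8.25)
α = (19.88 − 5.27) / (142.0 − 1.356) = 14.61/140.6 = 0.1039

0.104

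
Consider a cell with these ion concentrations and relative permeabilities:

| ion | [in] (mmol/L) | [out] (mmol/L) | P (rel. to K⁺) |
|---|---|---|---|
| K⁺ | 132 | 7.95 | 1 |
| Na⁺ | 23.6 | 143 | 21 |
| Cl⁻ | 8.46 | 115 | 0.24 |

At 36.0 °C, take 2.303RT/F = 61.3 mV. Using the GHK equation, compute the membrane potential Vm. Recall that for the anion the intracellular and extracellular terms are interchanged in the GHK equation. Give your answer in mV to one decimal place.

Vm = 61.3 · log₁₀[(Σ P·[cation]ₒ + Σ P·[anion]ᵢ) / (Σ P·[cation]ᵢ + Σ P·[anion]ₒ)]
Numerator = 1×7.95 + 21×143 + 0.24×8.46 = 3013
Denominator = 1×132 + 21×23.6 + 0.24×115 = 655.2
Vm = 61.3 · log₁₀(4.5986) = 61.3 × (0.6626) = 40.62 mV

40.6 mV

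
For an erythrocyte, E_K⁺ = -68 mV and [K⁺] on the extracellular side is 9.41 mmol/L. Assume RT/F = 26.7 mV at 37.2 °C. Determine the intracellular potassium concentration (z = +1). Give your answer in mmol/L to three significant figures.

120 mmol/L

Nernst: E = (26.7/1) · ln([out]/[in]), so ln([out]/[in]) = -68.0 × 1 / 26.7 = -2.5468.
[out]/[in] = e^(-2.5468) = 0.07833.
[in] = 9.41 / 0.07833 = 120.1 mmol/L.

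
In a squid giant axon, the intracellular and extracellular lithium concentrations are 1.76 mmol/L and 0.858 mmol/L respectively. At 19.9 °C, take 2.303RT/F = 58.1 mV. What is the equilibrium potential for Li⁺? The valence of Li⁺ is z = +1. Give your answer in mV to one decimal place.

E = (58.1/z) · log₁₀([Li⁺]_out/[Li⁺]_in) with z = +1.
= (58.1/1) · log₁₀(0.858/1.76) = 58.10 · log₁₀(0.4875)
= 58.10 · (-0.3120) = -18.13 mV

-18.1 mV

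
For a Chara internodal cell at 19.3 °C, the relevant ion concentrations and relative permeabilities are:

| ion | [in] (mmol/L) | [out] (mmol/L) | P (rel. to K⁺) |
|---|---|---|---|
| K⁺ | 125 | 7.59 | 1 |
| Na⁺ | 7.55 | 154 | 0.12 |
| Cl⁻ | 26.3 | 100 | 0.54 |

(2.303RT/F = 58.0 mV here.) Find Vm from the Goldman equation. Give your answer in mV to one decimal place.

-37.7 mV

Vm = 58.0 · log₁₀[(Σ P·[cation]ₒ + Σ P·[anion]ᵢ) / (Σ P·[cation]ᵢ + Σ P·[anion]ₒ)]
Numerator = 1×7.59 + 0.12×154 + 0.54×26.3 = 40.27
Denominator = 1×125 + 0.12×7.55 + 0.54×100 = 179.9
Vm = 58.0 · log₁₀(0.22385) = 58.0 × (-0.6500) = -37.70 mV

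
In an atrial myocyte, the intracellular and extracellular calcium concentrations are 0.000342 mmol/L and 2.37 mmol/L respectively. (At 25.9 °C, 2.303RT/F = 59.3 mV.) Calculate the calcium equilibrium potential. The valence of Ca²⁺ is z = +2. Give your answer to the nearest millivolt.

E = (59.3/z) · log₁₀([Ca²⁺]_out/[Ca²⁺]_in) with z = +2.
= (59.3/2) · log₁₀(2.37/0.000342) = 29.65 · log₁₀(6930)
= 29.65 · (3.8407) = 113.88 mV

114 mV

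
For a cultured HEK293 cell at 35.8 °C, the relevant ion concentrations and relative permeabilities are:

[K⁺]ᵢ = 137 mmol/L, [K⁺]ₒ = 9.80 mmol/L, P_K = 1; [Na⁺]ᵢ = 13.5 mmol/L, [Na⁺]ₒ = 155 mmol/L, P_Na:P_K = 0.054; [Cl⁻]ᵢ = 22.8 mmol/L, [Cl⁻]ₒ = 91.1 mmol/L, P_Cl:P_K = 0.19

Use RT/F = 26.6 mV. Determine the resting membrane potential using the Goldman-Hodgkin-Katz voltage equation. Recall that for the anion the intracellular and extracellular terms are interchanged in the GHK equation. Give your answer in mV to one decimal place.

Vm = 26.6 · ln[(Σ P·[cation]ₒ + Σ P·[anion]ᵢ) / (Σ P·[cation]ᵢ + Σ P·[anion]ₒ)]
Numerator = 1×9.80 + 0.054×155 + 0.19×22.8 = 22.5
Denominator = 1×137 + 0.054×13.5 + 0.19×91.1 = 155
Vm = 26.6 · ln(0.14514) = 26.6 × (-1.9301) = -51.34 mV

-51.3 mV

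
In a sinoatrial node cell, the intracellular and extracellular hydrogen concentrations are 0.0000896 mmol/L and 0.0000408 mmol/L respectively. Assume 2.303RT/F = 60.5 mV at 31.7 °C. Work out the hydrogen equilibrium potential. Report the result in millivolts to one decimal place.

E = (60.5/z) · log₁₀([H⁺]_out/[H⁺]_in) with z = +1.
= (60.5/1) · log₁₀(0.0000408/0.0000896) = 60.50 · log₁₀(0.4554)
= 60.50 · (-0.3416) = -20.67 mV

-20.7 mV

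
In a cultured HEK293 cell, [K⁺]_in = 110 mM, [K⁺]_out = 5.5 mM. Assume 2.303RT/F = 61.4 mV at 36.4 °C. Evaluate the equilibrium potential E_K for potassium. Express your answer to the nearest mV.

E = (61.4/z) · log₁₀([K⁺]_out/[K⁺]_in) with z = +1.
= (61.4/1) · log₁₀(5.5/110) = 61.40 · log₁₀(0.05)
= 61.40 · (-1.3010) = -79.88 mV

-80 mV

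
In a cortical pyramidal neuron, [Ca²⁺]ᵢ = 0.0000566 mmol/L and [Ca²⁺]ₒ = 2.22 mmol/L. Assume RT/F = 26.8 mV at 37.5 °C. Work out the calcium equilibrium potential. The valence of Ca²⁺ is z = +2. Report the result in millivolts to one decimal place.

141.7 mV

E = (26.8/z) · ln([Ca²⁺]_out/[Ca²⁺]_in) with z = +2.
= (26.8/2) · ln(2.22/0.0000566) = 13.40 · ln(3.922e+04)
= 13.40 · (10.5770) = 141.73 mV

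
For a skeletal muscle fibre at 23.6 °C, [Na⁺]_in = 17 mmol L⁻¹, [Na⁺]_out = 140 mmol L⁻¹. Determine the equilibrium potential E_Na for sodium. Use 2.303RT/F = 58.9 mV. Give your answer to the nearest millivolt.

54 mV

E = (58.9/z) · log₁₀([Na⁺]_out/[Na⁺]_in) with z = +1.
= (58.9/1) · log₁₀(140/17) = 58.90 · log₁₀(8.235)
= 58.90 · (0.9157) = 53.93 mV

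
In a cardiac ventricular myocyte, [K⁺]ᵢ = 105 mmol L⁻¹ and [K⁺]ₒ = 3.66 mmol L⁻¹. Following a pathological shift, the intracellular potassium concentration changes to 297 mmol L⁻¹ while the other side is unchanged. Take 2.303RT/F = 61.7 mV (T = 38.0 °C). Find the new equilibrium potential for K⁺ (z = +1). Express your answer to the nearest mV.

-118 mV

After the shift: [K⁺]_out = 3.66, [K⁺]_in = 297 mmol L⁻¹.
E_new = (61.7/1)·log₁₀(3.66/297) = 61.70 · (-1.9093) = -117.80 mV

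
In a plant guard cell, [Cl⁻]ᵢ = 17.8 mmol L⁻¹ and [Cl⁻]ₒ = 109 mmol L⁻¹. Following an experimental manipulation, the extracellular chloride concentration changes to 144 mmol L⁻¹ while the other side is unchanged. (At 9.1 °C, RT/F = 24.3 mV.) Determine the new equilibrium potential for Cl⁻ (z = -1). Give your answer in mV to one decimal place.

After the shift: [Cl⁻]_out = 144, [Cl⁻]_in = 17.8 mmol L⁻¹.
E_new = (24.3/-1)·ln(144/17.8) = -24.30 · (2.0906) = -50.80 mV

-50.8 mV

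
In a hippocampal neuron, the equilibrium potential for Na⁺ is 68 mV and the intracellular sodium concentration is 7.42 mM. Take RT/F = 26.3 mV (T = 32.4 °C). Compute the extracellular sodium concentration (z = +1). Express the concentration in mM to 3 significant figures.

Nernst: E = (26.3/1) · ln([out]/[in]), so ln([out]/[in]) = 68.0 × 1 / 26.3 = 2.5856.
[out]/[in] = e^(2.5856) = 13.27.
[out] = 13.27 × 7.42 = 98.47 mM.

98.5 mM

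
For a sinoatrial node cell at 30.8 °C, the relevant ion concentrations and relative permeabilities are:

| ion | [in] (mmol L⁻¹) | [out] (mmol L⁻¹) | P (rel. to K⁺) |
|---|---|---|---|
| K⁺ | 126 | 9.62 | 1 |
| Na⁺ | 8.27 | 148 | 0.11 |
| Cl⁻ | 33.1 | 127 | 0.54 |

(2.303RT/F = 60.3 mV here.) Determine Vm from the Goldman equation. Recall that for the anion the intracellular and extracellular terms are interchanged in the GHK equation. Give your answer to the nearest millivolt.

Vm = 60.3 · log₁₀[(Σ P·[cation]ₒ + Σ P·[anion]ᵢ) / (Σ P·[cation]ᵢ + Σ P·[anion]ₒ)]
Numerator = 1×9.62 + 0.11×148 + 0.54×33.1 = 43.77
Denominator = 1×126 + 0.11×8.27 + 0.54×127 = 195.5
Vm = 60.3 · log₁₀(0.22392) = 60.3 × (-0.6499) = -39.19 mV

-39 mV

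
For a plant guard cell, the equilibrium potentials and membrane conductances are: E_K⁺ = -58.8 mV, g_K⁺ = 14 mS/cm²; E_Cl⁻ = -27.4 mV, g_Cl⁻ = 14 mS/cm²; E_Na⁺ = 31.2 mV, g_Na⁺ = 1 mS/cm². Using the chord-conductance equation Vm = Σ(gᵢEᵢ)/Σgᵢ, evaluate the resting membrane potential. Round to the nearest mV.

-41 mV

Σ gᵢEᵢ = 14·(-58.8) + 14·(-27.4) + 1·(31.2) = -1175.60
Σ gᵢ = 14 + 14 + 1 = 29
Vm = -1175.60 / 29 = -40.54 mV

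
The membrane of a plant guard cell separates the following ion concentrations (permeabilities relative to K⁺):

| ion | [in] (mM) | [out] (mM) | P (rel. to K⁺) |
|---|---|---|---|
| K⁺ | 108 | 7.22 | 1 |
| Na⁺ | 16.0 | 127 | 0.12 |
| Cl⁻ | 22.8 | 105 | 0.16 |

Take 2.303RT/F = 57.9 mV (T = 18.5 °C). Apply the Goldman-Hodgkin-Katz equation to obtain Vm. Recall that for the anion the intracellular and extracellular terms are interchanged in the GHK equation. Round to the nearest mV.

-40 mV

Vm = 57.9 · log₁₀[(Σ P·[cation]ₒ + Σ P·[anion]ᵢ) / (Σ P·[cation]ᵢ + Σ P·[anion]ₒ)]
Numerator = 1×7.22 + 0.12×127 + 0.16×22.8 = 26.11
Denominator = 1×108 + 0.12×16.0 + 0.16×105 = 126.7
Vm = 57.9 · log₁₀(0.20603) = 57.9 × (-0.6861) = -39.72 mV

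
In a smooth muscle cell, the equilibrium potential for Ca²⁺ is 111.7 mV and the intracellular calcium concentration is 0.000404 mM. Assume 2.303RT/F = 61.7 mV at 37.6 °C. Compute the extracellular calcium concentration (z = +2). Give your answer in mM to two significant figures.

1.7 mM

Nernst: E = (61.7/2) · log₁₀([out]/[in]), so log₁₀([out]/[in]) = 111.7 × 2 / 61.7 = 3.6207.
[out]/[in] = 10^(3.6207) = 4176.
[out] = 4176 × 0.000404 = 1.687 mM.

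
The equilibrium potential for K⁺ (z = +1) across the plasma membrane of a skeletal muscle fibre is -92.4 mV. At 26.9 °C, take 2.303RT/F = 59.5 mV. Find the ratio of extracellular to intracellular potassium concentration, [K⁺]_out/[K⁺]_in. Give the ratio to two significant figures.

log₁₀([out]/[in]) = E·z/(59.5) = -92.4 × 1 / 59.5 = -1.5529
[out]/[in] = 10^(-1.5529) = 0.02799

0.028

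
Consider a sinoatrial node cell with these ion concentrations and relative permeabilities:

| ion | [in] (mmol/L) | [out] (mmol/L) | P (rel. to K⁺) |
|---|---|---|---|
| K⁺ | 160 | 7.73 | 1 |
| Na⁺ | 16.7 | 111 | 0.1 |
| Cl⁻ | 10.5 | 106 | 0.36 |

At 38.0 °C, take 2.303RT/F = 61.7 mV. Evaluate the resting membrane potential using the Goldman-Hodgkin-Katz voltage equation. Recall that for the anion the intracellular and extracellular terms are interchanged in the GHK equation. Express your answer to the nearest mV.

Vm = 61.7 · log₁₀[(Σ P·[cation]ₒ + Σ P·[anion]ᵢ) / (Σ P·[cation]ᵢ + Σ P·[anion]ₒ)]
Numerator = 1×7.73 + 0.1×111 + 0.36×10.5 = 22.61
Denominator = 1×160 + 0.1×16.7 + 0.36×106 = 199.8
Vm = 61.7 · log₁₀(0.11315) = 61.7 × (-0.9464) = -58.39 mV

-58 mV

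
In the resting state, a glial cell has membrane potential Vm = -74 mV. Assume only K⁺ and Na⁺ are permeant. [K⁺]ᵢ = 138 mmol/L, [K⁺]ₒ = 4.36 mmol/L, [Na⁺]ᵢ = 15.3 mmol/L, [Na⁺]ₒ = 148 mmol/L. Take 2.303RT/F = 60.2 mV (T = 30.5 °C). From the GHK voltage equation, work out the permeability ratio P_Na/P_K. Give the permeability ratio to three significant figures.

Let α = P_Na/P_K. GHK: Vm = 60.2·log₁₀[(Kₒ + α·Naₒ)/(Kᵢ + α·Naᵢ)].
10^(Vm/60.2) = 10^(-74.0/60.2) = 0.058988
So 0.058988·(Kᵢ + α·Naᵢ) = Kₒ + α·Naₒ → α = (0.058988·138.0 − 4.36) / (148.0 − 0.058988·15.3)
α = (8.14 − 4.36) / (148.0 − 0.9025) = 3.78/147.1 = 0.0257

0.0257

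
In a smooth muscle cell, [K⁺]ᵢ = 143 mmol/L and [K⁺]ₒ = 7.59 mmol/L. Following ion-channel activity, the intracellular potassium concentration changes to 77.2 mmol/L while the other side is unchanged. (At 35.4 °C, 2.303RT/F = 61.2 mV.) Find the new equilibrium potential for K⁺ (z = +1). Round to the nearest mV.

After the shift: [K⁺]_out = 7.59, [K⁺]_in = 77.2 mmol/L.
E_new = (61.2/1)·log₁₀(7.59/77.2) = 61.20 · (-1.0074) = -61.65 mV

-62 mV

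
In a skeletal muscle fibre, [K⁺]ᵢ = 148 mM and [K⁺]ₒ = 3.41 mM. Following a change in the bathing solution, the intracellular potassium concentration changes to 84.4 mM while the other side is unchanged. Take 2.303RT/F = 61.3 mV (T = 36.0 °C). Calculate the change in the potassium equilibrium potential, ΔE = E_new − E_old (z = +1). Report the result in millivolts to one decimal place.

15.0 mV

E_old = (61.3/1)·log₁₀(3.41/148) = -100.38 mV
E_new = (61.3/1)·log₁₀(3.41/84.4) = -85.43 mV
ΔE = -85.43 − (-100.38) = 14.95 mV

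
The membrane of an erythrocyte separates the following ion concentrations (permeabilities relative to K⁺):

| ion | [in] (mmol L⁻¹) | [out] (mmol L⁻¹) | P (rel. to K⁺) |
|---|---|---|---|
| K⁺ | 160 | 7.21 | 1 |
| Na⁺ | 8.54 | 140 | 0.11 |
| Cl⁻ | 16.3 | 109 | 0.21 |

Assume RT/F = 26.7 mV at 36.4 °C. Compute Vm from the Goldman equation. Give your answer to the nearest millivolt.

Vm = 26.7 · ln[(Σ P·[cation]ₒ + Σ P·[anion]ᵢ) / (Σ P·[cation]ᵢ + Σ P·[anion]ₒ)]
Numerator = 1×7.21 + 0.11×140 + 0.21×16.3 = 26.03
Denominator = 1×160 + 0.11×8.54 + 0.21×109 = 183.8
Vm = 26.7 · ln(0.14161) = 26.7 × (-1.9546) = -52.19 mV

-52 mV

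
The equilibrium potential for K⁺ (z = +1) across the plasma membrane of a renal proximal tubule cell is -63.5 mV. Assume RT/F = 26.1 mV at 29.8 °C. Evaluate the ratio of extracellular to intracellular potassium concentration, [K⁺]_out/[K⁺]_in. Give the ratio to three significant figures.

ln([out]/[in]) = E·z/(26.1) = -63.5 × 1 / 26.1 = -2.4330
[out]/[in] = e^(-2.4330) = 0.08778

0.0878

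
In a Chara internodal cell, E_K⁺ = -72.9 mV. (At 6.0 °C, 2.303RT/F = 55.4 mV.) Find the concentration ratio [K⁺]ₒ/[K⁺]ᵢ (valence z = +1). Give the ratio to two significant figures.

0.048

log₁₀([out]/[in]) = E·z/(55.4) = -72.9 × 1 / 55.4 = -1.3159
[out]/[in] = 10^(-1.3159) = 0.04832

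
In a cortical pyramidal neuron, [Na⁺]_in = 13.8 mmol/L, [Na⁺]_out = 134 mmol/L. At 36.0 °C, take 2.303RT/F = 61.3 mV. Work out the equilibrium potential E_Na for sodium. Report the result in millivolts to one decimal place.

E = (61.3/z) · log₁₀([Na⁺]_out/[Na⁺]_in) with z = +1.
= (61.3/1) · log₁₀(134/13.8) = 61.30 · log₁₀(9.71)
= 61.30 · (0.9872) = 60.52 mV

60.5 mV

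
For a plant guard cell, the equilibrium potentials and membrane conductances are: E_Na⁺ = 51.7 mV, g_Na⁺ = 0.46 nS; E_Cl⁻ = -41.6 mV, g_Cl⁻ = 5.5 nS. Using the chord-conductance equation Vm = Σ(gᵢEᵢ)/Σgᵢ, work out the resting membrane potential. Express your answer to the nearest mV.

Σ gᵢEᵢ = 0.46·(51.7) + 5.5·(-41.6) = -205.02
Σ gᵢ = 0.46 + 5.5 = 5.96
Vm = -205.02 / 5.96 = -34.40 mV

-34 mV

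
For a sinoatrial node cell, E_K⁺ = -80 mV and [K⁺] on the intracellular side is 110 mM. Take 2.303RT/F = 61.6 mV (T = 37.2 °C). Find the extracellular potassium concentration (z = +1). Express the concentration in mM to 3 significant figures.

Nernst: E = (61.6/1) · log₁₀([out]/[in]), so log₁₀([out]/[in]) = -80.0 × 1 / 61.6 = -1.2987.
[out]/[in] = 10^(-1.2987) = 0.05027.
[out] = 0.05027 × 110 = 5.53 mM.

5.53 mM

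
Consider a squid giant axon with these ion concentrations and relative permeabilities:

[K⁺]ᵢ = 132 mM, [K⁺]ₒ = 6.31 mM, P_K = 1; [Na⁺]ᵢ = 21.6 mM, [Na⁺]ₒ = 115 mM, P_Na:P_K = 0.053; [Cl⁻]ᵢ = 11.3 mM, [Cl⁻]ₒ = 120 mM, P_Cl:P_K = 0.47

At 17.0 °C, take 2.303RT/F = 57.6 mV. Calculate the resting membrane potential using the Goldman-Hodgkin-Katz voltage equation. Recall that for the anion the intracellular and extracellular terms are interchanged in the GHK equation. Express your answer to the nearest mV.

-59 mV

Vm = 57.6 · log₁₀[(Σ P·[cation]ₒ + Σ P·[anion]ᵢ) / (Σ P·[cation]ᵢ + Σ P·[anion]ₒ)]
Numerator = 1×6.31 + 0.053×115 + 0.47×11.3 = 17.72
Denominator = 1×132 + 0.053×21.6 + 0.47×120 = 189.5
Vm = 57.6 · log₁₀(0.093466) = 57.6 × (-1.0293) = -59.29 mV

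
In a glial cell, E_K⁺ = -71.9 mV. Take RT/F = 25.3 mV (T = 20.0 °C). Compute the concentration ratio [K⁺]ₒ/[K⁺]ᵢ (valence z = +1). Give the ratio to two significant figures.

ln([out]/[in]) = E·z/(25.3) = -71.9 × 1 / 25.3 = -2.8419
[out]/[in] = e^(-2.8419) = 0.05831

0.058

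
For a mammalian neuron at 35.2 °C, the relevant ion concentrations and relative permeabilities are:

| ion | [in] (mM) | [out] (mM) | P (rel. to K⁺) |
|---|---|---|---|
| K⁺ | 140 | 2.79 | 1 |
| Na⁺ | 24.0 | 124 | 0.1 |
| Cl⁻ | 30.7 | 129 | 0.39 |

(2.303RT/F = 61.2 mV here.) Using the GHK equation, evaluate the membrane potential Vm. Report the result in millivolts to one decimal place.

-52.1 mV

Vm = 61.2 · log₁₀[(Σ P·[cation]ₒ + Σ P·[anion]ᵢ) / (Σ P·[cation]ᵢ + Σ P·[anion]ₒ)]
Numerator = 1×2.79 + 0.1×124 + 0.39×30.7 = 27.16
Denominator = 1×140 + 0.1×24.0 + 0.39×129 = 192.7
Vm = 61.2 · log₁₀(0.14095) = 61.2 × (-0.8509) = -52.08 mV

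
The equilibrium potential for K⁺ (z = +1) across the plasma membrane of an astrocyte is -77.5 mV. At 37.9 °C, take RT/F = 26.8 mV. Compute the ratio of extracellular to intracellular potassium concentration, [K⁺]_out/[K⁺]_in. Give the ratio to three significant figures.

ln([out]/[in]) = E·z/(26.8) = -77.5 × 1 / 26.8 = -2.8918
[out]/[in] = e^(-2.8918) = 0.05548

0.0555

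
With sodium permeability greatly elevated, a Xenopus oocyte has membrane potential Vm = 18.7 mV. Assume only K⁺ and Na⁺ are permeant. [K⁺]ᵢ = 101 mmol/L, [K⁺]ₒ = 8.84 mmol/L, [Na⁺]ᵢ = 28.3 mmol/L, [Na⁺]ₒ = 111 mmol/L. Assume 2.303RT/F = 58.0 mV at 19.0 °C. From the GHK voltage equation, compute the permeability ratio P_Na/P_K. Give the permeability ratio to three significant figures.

Let α = P_Na/P_K. GHK: Vm = 58.0·log₁₀[(Kₒ + α·Naₒ)/(Kᵢ + α·Naᵢ)].
10^(Vm/58.0) = 10^(18.7/58.0) = 2.1009
So 2.1009·(Kᵢ + α·Naᵢ) = Kₒ + α·Naₒ → α = (2.1009·101.0 − 8.84) / (111.0 − 2.1009·28.3)
α = (212.2 − 8.84) / (111.0 − 59.46) = 203.4/51.54 = 3.945

3.95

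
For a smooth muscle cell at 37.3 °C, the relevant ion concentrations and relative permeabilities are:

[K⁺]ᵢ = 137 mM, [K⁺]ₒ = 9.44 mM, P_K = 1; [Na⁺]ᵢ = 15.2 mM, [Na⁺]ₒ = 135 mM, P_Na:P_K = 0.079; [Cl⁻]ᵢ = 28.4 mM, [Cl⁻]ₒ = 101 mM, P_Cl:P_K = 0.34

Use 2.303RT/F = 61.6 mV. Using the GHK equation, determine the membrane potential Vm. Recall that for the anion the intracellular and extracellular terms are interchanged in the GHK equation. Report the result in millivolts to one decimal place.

-47.0 mV

Vm = 61.6 · log₁₀[(Σ P·[cation]ₒ + Σ P·[anion]ᵢ) / (Σ P·[cation]ᵢ + Σ P·[anion]ₒ)]
Numerator = 1×9.44 + 0.079×135 + 0.34×28.4 = 29.76
Denominator = 1×137 + 0.079×15.2 + 0.34×101 = 172.5
Vm = 61.6 · log₁₀(0.17249) = 61.6 × (-0.7632) = -47.02 mV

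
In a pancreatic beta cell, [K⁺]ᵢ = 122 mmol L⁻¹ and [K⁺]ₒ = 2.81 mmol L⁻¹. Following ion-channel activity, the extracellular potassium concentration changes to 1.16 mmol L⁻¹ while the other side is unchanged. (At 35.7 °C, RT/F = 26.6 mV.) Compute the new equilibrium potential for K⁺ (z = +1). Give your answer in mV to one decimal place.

-123.8 mV

After the shift: [K⁺]_out = 1.16, [K⁺]_in = 122 mmol L⁻¹.
E_new = (26.6/1)·ln(1.16/122) = 26.60 · (-4.6556) = -123.84 mV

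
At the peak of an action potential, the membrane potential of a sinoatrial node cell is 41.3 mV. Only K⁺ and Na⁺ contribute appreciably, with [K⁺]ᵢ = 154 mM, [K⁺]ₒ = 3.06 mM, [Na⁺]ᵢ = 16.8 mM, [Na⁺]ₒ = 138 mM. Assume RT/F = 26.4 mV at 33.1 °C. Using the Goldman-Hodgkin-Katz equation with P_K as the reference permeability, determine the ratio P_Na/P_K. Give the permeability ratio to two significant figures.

13

Let α = P_Na/P_K. GHK: Vm = 26.4·ln[(Kₒ + α·Naₒ)/(Kᵢ + α·Naᵢ)].
e^(Vm/26.4) = e^(41.3/26.4) = 4.7798
So 4.7798·(Kᵢ + α·Naᵢ) = Kₒ + α·Naₒ → α = (4.7798·154.0 − 3.06) / (138.0 − 4.7798·16.8)
α = (736.1 − 3.06) / (138.0 − 80.3) = 733/57.7 = 12.7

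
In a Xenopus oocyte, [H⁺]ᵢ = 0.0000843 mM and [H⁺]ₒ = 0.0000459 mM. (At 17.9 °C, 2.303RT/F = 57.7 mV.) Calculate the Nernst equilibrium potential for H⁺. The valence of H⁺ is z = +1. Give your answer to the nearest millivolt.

-15 mV

E = (57.7/z) · log₁₀([H⁺]_out/[H⁺]_in) with z = +1.
= (57.7/1) · log₁₀(0.0000459/0.0000843) = 57.70 · log₁₀(0.5445)
= 57.70 · (-0.2640) = -15.23 mV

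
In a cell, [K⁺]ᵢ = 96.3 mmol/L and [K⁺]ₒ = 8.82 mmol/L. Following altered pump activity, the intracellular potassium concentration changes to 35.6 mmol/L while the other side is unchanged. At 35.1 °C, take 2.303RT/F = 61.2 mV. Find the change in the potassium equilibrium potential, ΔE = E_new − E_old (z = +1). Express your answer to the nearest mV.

26 mV

E_old = (61.2/1)·log₁₀(8.82/96.3) = -63.54 mV
E_new = (61.2/1)·log₁₀(8.82/35.6) = -37.09 mV
ΔE = -37.09 − (-63.54) = 26.45 mV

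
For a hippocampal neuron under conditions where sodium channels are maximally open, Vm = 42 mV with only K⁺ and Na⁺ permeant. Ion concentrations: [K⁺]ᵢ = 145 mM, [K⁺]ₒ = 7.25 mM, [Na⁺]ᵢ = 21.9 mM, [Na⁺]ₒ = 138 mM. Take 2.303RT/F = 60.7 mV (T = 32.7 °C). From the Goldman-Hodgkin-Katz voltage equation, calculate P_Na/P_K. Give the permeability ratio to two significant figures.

23

Let α = P_Na/P_K. GHK: Vm = 60.7·log₁₀[(Kₒ + α·Naₒ)/(Kᵢ + α·Naᵢ)].
10^(Vm/60.7) = 10^(42.0/60.7) = 4.9196
So 4.9196·(Kᵢ + α·Naᵢ) = Kₒ + α·Naₒ → α = (4.9196·145.0 − 7.25) / (138.0 − 4.9196·21.9)
α = (713.3 − 7.25) / (138.0 − 107.7) = 706.1/30.26 = 23.33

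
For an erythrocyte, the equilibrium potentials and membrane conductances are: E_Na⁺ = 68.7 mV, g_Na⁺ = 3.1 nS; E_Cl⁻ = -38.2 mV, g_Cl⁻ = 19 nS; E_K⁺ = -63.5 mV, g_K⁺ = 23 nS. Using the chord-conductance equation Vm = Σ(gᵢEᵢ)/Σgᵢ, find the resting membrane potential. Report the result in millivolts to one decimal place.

-43.8 mV

Σ gᵢEᵢ = 3.1·(68.7) + 19·(-38.2) + 23·(-63.5) = -1973.33
Σ gᵢ = 3.1 + 19 + 23 = 45.1
Vm = -1973.33 / 45.1 = -43.75 mV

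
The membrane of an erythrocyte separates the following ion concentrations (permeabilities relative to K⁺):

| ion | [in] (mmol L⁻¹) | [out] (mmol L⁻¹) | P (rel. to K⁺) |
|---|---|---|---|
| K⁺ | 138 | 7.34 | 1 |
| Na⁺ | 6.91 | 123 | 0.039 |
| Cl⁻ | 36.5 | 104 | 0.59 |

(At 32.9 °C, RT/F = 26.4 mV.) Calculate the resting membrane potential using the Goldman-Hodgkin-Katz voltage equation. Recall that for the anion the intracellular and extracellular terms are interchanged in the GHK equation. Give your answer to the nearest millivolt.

-47 mV

Vm = 26.4 · ln[(Σ P·[cation]ₒ + Σ P·[anion]ᵢ) / (Σ P·[cation]ᵢ + Σ P·[anion]ₒ)]
Numerator = 1×7.34 + 0.039×123 + 0.59×36.5 = 33.67
Denominator = 1×138 + 0.039×6.91 + 0.59×104 = 199.6
Vm = 26.4 · ln(0.16867) = 26.4 × (-1.7798) = -46.99 mV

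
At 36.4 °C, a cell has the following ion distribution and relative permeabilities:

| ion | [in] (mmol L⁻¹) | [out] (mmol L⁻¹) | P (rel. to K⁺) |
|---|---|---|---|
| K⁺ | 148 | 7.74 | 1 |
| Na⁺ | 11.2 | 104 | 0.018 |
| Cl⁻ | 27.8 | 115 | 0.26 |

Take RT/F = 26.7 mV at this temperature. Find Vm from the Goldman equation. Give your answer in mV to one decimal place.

-63.0 mV

Vm = 26.7 · ln[(Σ P·[cation]ₒ + Σ P·[anion]ᵢ) / (Σ P·[cation]ᵢ + Σ P·[anion]ₒ)]
Numerator = 1×7.74 + 0.018×104 + 0.26×27.8 = 16.84
Denominator = 1×148 + 0.018×11.2 + 0.26×115 = 178.1
Vm = 26.7 · ln(0.094553) = 26.7 × (-2.3586) = -62.97 mV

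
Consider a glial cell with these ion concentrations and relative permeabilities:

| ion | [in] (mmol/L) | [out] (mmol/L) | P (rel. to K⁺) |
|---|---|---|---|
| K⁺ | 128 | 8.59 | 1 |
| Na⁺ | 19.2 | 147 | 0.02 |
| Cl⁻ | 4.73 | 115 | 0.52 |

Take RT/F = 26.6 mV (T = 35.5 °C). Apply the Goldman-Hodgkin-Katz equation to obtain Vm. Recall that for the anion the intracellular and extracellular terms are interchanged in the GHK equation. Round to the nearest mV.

-69 mV

Vm = 26.6 · ln[(Σ P·[cation]ₒ + Σ P·[anion]ᵢ) / (Σ P·[cation]ᵢ + Σ P·[anion]ₒ)]
Numerator = 1×8.59 + 0.02×147 + 0.52×4.73 = 13.99
Denominator = 1×128 + 0.02×19.2 + 0.52×115 = 188.2
Vm = 26.6 · ln(0.07434) = 26.6 × (-2.5991) = -69.14 mV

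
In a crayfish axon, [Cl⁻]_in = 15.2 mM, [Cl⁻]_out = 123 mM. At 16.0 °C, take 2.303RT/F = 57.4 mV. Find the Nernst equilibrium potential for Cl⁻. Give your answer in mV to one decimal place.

E = (57.4/z) · log₁₀([Cl⁻]_out/[Cl⁻]_in) with z = -1.
For an anion, dividing by z = -1 reverses the sign.
= (57.4/-1) · log₁₀(123/15.2) = -57.40 · log₁₀(8.092)
= -57.40 · (0.9081) = -52.12 mV

-52.1 mV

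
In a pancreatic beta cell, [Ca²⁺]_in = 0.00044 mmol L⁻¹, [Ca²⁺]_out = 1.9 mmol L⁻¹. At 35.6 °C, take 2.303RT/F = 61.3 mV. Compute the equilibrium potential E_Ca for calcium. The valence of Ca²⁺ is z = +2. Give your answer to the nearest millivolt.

E = (61.3/z) · log₁₀([Ca²⁺]_out/[Ca²⁺]_in) with z = +2.
= (61.3/2) · log₁₀(1.9/0.00044) = 30.65 · log₁₀(4318)
= 30.65 · (3.6353) = 111.42 mV

111 mV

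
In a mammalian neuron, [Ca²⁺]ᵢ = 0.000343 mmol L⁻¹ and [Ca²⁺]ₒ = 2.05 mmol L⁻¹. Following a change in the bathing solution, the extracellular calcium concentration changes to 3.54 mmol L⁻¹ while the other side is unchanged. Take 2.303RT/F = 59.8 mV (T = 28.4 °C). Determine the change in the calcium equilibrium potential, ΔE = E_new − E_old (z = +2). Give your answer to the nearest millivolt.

7 mV

E_old = (59.8/2)·log₁₀(2.05/0.000343) = 112.92 mV
E_new = (59.8/2)·log₁₀(3.54/0.000343) = 120.01 mV
ΔE = 120.01 − (112.92) = 7.09 mV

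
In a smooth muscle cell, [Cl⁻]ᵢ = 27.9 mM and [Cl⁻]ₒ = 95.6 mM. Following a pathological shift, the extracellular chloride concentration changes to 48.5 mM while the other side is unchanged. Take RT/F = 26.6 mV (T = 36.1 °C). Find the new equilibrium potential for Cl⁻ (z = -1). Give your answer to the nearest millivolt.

After the shift: [Cl⁻]_out = 48.5, [Cl⁻]_in = 27.9 mM.
E_new = (26.6/-1)·ln(48.5/27.9) = -26.60 · (0.5529) = -14.71 mV

-15 mV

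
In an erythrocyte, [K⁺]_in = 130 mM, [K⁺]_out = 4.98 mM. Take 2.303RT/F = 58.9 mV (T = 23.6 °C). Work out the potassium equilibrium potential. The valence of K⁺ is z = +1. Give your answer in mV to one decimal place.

-83.4 mV

E = (58.9/z) · log₁₀([K⁺]_out/[K⁺]_in) with z = +1.
= (58.9/1) · log₁₀(4.98/130) = 58.90 · log₁₀(0.03831)
= 58.90 · (-1.4167) = -83.44 mV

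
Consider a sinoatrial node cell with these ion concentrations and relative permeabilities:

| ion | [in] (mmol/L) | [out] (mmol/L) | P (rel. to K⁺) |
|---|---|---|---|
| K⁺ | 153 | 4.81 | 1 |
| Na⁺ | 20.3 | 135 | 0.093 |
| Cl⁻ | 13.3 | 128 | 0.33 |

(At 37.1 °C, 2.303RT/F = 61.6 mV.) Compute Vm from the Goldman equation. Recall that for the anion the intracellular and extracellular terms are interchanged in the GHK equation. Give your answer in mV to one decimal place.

Vm = 61.6 · log₁₀[(Σ P·[cation]ₒ + Σ P·[anion]ᵢ) / (Σ P·[cation]ᵢ + Σ P·[anion]ₒ)]
Numerator = 1×4.81 + 0.093×135 + 0.33×13.3 = 21.75
Denominator = 1×153 + 0.093×20.3 + 0.33×128 = 197.1
Vm = 61.6 · log₁₀(0.11035) = 61.6 × (-0.9572) = -58.96 mV

-59.0 mV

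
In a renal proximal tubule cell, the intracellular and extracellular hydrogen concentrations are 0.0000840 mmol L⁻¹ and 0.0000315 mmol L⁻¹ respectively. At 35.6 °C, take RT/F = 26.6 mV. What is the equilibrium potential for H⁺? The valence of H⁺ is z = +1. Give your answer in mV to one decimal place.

-26.1 mV

E = (26.6/z) · ln([H⁺]_out/[H⁺]_in) with z = +1.
= (26.6/1) · ln(0.0000315/0.0000840) = 26.60 · ln(0.375)
= 26.60 · (-0.9808) = -26.09 mV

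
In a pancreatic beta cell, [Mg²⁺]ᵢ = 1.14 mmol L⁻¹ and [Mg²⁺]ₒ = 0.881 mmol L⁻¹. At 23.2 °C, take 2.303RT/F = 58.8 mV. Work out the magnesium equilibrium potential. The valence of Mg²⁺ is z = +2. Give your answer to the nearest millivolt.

-3 mV

E = (58.8/z) · log₁₀([Mg²⁺]_out/[Mg²⁺]_in) with z = +2.
= (58.8/2) · log₁₀(0.881/1.14) = 29.40 · log₁₀(0.7728)
= 29.40 · (-0.1119) = -3.29 mV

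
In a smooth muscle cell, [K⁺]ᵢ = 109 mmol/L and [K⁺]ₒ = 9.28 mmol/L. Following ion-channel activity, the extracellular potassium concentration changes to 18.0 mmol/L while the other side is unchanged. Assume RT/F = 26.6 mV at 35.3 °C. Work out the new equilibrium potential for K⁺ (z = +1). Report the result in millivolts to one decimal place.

After the shift: [K⁺]_out = 18.0, [K⁺]_in = 109 mmol/L.
E_new = (26.6/1)·ln(18.0/109) = 26.60 · (-1.8010) = -47.91 mV

-47.9 mV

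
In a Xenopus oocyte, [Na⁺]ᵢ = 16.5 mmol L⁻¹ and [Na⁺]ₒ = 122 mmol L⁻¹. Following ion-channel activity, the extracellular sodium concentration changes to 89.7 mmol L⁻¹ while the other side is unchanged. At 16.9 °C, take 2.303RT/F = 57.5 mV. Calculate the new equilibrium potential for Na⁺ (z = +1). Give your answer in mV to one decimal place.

After the shift: [Na⁺]_out = 89.7, [Na⁺]_in = 16.5 mmol L⁻¹.
E_new = (57.5/1)·log₁₀(89.7/16.5) = 57.50 · (0.7353) = 42.28 mV

42.3 mV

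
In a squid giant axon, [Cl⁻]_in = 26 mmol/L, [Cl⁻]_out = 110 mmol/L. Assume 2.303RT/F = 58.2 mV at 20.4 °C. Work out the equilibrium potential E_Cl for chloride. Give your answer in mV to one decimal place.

-36.5 mV

E = (58.2/z) · log₁₀([Cl⁻]_out/[Cl⁻]_in) with z = -1.
For an anion, dividing by z = -1 reverses the sign.
= (58.2/-1) · log₁₀(110/26) = -58.20 · log₁₀(4.231)
= -58.20 · (0.6264) = -36.46 mV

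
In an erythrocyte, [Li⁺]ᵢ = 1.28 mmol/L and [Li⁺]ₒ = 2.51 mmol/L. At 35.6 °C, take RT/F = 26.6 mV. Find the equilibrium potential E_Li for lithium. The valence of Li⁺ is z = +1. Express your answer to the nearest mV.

18 mV

E = (26.6/z) · ln([Li⁺]_out/[Li⁺]_in) with z = +1.
= (26.6/1) · ln(2.51/1.28) = 26.60 · ln(1.961)
= 26.60 · (0.6734) = 17.91 mV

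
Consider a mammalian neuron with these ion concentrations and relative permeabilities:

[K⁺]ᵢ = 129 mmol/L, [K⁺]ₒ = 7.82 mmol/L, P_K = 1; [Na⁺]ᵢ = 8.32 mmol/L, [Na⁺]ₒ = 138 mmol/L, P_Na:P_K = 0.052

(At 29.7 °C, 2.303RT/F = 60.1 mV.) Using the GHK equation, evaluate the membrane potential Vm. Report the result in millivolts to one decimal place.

Vm = 60.1 · log₁₀[(Σ P·[cation]ₒ + Σ P·[anion]ᵢ) / (Σ P·[cation]ᵢ + Σ P·[anion]ₒ)]
Numerator = 1×7.82 + 0.052×138 = 15
Denominator = 1×129 + 0.052×8.32 = 129.4
Vm = 60.1 · log₁₀(0.11586) = 60.1 × (-0.9361) = -56.26 mV

-56.3 mV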